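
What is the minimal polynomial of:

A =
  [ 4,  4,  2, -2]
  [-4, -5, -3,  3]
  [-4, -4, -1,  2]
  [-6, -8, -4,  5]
x^3 - 2*x^2 + x

The characteristic polynomial is χ_A(x) = x*(x - 1)^3, so the eigenvalues are known. The minimal polynomial is
  m_A(x) = Π_λ (x − λ)^{k_λ}
where k_λ is the size of the *largest* Jordan block for λ (equivalently, the smallest k with (A − λI)^k v = 0 for every generalised eigenvector v of λ).

  λ = 0: largest Jordan block has size 1, contributing (x − 0)
  λ = 1: largest Jordan block has size 2, contributing (x − 1)^2

So m_A(x) = x*(x - 1)^2 = x^3 - 2*x^2 + x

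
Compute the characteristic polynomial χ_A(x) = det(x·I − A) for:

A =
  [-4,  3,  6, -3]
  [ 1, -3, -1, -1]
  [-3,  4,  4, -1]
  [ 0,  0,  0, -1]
x^4 + 4*x^3 + 6*x^2 + 4*x + 1

Expanding det(x·I − A) (e.g. by cofactor expansion or by noting that A is similar to its Jordan form J, which has the same characteristic polynomial as A) gives
  χ_A(x) = x^4 + 4*x^3 + 6*x^2 + 4*x + 1
which factors as (x + 1)^4. The eigenvalues (with algebraic multiplicities) are λ = -1 with multiplicity 4.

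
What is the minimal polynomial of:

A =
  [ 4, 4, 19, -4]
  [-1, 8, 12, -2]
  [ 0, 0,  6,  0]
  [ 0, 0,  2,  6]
x^3 - 18*x^2 + 108*x - 216

The characteristic polynomial is χ_A(x) = (x - 6)^4, so the eigenvalues are known. The minimal polynomial is
  m_A(x) = Π_λ (x − λ)^{k_λ}
where k_λ is the size of the *largest* Jordan block for λ (equivalently, the smallest k with (A − λI)^k v = 0 for every generalised eigenvector v of λ).

  λ = 6: largest Jordan block has size 3, contributing (x − 6)^3

So m_A(x) = (x - 6)^3 = x^3 - 18*x^2 + 108*x - 216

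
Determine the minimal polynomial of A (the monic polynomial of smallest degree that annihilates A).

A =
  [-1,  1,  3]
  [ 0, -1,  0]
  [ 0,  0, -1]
x^2 + 2*x + 1

The characteristic polynomial is χ_A(x) = (x + 1)^3, so the eigenvalues are known. The minimal polynomial is
  m_A(x) = Π_λ (x − λ)^{k_λ}
where k_λ is the size of the *largest* Jordan block for λ (equivalently, the smallest k with (A − λI)^k v = 0 for every generalised eigenvector v of λ).

  λ = -1: largest Jordan block has size 2, contributing (x + 1)^2

So m_A(x) = (x + 1)^2 = x^2 + 2*x + 1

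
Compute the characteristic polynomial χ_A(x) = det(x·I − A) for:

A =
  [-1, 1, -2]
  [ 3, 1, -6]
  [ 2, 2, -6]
x^3 + 6*x^2 + 12*x + 8

Expanding det(x·I − A) (e.g. by cofactor expansion or by noting that A is similar to its Jordan form J, which has the same characteristic polynomial as A) gives
  χ_A(x) = x^3 + 6*x^2 + 12*x + 8
which factors as (x + 2)^3. The eigenvalues (with algebraic multiplicities) are λ = -2 with multiplicity 3.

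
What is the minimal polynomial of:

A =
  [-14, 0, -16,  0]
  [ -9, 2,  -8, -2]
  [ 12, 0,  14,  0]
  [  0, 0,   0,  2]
x^3 - 2*x^2 - 4*x + 8

The characteristic polynomial is χ_A(x) = (x - 2)^3*(x + 2), so the eigenvalues are known. The minimal polynomial is
  m_A(x) = Π_λ (x − λ)^{k_λ}
where k_λ is the size of the *largest* Jordan block for λ (equivalently, the smallest k with (A − λI)^k v = 0 for every generalised eigenvector v of λ).

  λ = -2: largest Jordan block has size 1, contributing (x + 2)
  λ = 2: largest Jordan block has size 2, contributing (x − 2)^2

So m_A(x) = (x - 2)^2*(x + 2) = x^3 - 2*x^2 - 4*x + 8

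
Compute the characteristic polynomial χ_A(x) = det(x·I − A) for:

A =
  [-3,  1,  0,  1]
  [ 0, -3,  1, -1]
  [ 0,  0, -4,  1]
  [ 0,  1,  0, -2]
x^4 + 12*x^3 + 54*x^2 + 108*x + 81

Expanding det(x·I − A) (e.g. by cofactor expansion or by noting that A is similar to its Jordan form J, which has the same characteristic polynomial as A) gives
  χ_A(x) = x^4 + 12*x^3 + 54*x^2 + 108*x + 81
which factors as (x + 3)^4. The eigenvalues (with algebraic multiplicities) are λ = -3 with multiplicity 4.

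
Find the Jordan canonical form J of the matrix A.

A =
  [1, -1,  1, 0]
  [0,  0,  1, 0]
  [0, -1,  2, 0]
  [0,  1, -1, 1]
J_2(1) ⊕ J_1(1) ⊕ J_1(1)

The characteristic polynomial is
  det(x·I − A) = x^4 - 4*x^3 + 6*x^2 - 4*x + 1 = (x - 1)^4

Eigenvalues and multiplicities (the geometric multiplicity of λ is n − rank(A − λI), which equals the number of Jordan blocks for λ):
  λ = 1: algebraic multiplicity = 4, geometric multiplicity = 3

Determining the block sizes for each eigenvalue:
  λ = 1: 3 blocks summing to 4 forces exactly one block of size 2 and the rest size 1 → block sizes [2, 1, 1]

Assembling the blocks gives a Jordan form
J =
  [1, 1, 0, 0]
  [0, 1, 0, 0]
  [0, 0, 1, 0]
  [0, 0, 0, 1]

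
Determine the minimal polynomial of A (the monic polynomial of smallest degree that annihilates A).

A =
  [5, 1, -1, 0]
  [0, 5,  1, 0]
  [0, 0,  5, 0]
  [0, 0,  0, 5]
x^3 - 15*x^2 + 75*x - 125

The characteristic polynomial is χ_A(x) = (x - 5)^4, so the eigenvalues are known. The minimal polynomial is
  m_A(x) = Π_λ (x − λ)^{k_λ}
where k_λ is the size of the *largest* Jordan block for λ (equivalently, the smallest k with (A − λI)^k v = 0 for every generalised eigenvector v of λ).

  λ = 5: largest Jordan block has size 3, contributing (x − 5)^3

So m_A(x) = (x - 5)^3 = x^3 - 15*x^2 + 75*x - 125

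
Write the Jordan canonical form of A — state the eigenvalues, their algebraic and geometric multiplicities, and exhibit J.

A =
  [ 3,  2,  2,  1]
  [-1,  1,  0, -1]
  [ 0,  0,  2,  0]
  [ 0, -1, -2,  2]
J_3(2) ⊕ J_1(2)

The characteristic polynomial is
  det(x·I − A) = x^4 - 8*x^3 + 24*x^2 - 32*x + 16 = (x - 2)^4

Eigenvalues and multiplicities (the geometric multiplicity of λ is n − rank(A − λI), which equals the number of Jordan blocks for λ):
  λ = 2: algebraic multiplicity = 4, geometric multiplicity = 2

Determining the block sizes for each eigenvalue:
  λ = 2: with am = 4 and gm = 2, the partition is not yet determined (e.g. several partitions of 4 into 2 parts exist). Let N = A − (2)·I. Computing rank(N^1) = 2, rank(N^2) = 1, rank(N^3) = 0; the number of blocks of size ≥ j is rank(N^{j−1}) − rank(N^j), giving [2, 1, 1]. So we have 1 block(s) of size 3, 1 block(s) of size 1 → block sizes [3, 1]

Assembling the blocks gives a Jordan form
J =
  [2, 1, 0, 0]
  [0, 2, 1, 0]
  [0, 0, 2, 0]
  [0, 0, 0, 2]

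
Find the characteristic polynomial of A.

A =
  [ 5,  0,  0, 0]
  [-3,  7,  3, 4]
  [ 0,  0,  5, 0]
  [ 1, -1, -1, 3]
x^4 - 20*x^3 + 150*x^2 - 500*x + 625

Expanding det(x·I − A) (e.g. by cofactor expansion or by noting that A is similar to its Jordan form J, which has the same characteristic polynomial as A) gives
  χ_A(x) = x^4 - 20*x^3 + 150*x^2 - 500*x + 625
which factors as (x - 5)^4. The eigenvalues (with algebraic multiplicities) are λ = 5 with multiplicity 4.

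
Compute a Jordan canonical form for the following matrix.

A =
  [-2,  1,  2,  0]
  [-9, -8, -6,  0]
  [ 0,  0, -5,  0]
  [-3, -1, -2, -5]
J_2(-5) ⊕ J_1(-5) ⊕ J_1(-5)

The characteristic polynomial is
  det(x·I − A) = x^4 + 20*x^3 + 150*x^2 + 500*x + 625 = (x + 5)^4

Eigenvalues and multiplicities (the geometric multiplicity of λ is n − rank(A − λI), which equals the number of Jordan blocks for λ):
  λ = -5: algebraic multiplicity = 4, geometric multiplicity = 3

Determining the block sizes for each eigenvalue:
  λ = -5: 3 blocks summing to 4 forces exactly one block of size 2 and the rest size 1 → block sizes [2, 1, 1]

Assembling the blocks gives a Jordan form
J =
  [-5,  1,  0,  0]
  [ 0, -5,  0,  0]
  [ 0,  0, -5,  0]
  [ 0,  0,  0, -5]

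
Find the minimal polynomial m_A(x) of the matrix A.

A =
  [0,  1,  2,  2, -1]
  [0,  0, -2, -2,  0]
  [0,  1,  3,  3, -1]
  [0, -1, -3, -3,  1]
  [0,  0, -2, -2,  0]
x^2

The characteristic polynomial is χ_A(x) = x^5, so the eigenvalues are known. The minimal polynomial is
  m_A(x) = Π_λ (x − λ)^{k_λ}
where k_λ is the size of the *largest* Jordan block for λ (equivalently, the smallest k with (A − λI)^k v = 0 for every generalised eigenvector v of λ).

  λ = 0: largest Jordan block has size 2, contributing (x − 0)^2

So m_A(x) = x^2 = x^2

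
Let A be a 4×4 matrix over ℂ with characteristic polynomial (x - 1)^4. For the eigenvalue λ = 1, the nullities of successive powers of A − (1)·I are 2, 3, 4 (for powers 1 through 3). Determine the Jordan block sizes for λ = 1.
Block sizes for λ = 1: [3, 1]

From the dimensions of kernels of powers, the number of Jordan blocks of size at least j is d_j − d_{j−1} where d_j = dim ker(N^j) (with d_0 = 0). Computing the differences gives [2, 1, 1].
The number of blocks of size exactly k is (#blocks of size ≥ k) − (#blocks of size ≥ k + 1), so the partition is: 1 block(s) of size 1, 1 block(s) of size 3.
In nonincreasing order the block sizes are [3, 1].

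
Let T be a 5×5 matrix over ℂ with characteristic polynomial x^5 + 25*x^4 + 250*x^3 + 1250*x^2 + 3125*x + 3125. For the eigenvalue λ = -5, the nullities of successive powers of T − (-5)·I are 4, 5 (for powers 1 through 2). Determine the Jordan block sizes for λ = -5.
Block sizes for λ = -5: [2, 1, 1, 1]

From the dimensions of kernels of powers, the number of Jordan blocks of size at least j is d_j − d_{j−1} where d_j = dim ker(N^j) (with d_0 = 0). Computing the differences gives [4, 1].
The number of blocks of size exactly k is (#blocks of size ≥ k) − (#blocks of size ≥ k + 1), so the partition is: 3 block(s) of size 1, 1 block(s) of size 2.
In nonincreasing order the block sizes are [2, 1, 1, 1].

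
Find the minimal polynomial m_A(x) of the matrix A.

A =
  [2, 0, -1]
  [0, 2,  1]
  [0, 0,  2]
x^2 - 4*x + 4

The characteristic polynomial is χ_A(x) = (x - 2)^3, so the eigenvalues are known. The minimal polynomial is
  m_A(x) = Π_λ (x − λ)^{k_λ}
where k_λ is the size of the *largest* Jordan block for λ (equivalently, the smallest k with (A − λI)^k v = 0 for every generalised eigenvector v of λ).

  λ = 2: largest Jordan block has size 2, contributing (x − 2)^2

So m_A(x) = (x - 2)^2 = x^2 - 4*x + 4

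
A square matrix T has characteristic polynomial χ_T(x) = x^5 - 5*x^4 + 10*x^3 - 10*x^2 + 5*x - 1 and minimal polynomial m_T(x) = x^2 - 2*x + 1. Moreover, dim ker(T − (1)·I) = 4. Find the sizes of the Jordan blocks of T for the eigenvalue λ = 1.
Block sizes for λ = 1: [2, 1, 1, 1]

Step 1 — from the characteristic polynomial, algebraic multiplicity of λ = 1 is 5. From dim ker(T − (1)·I) = 4, there are exactly 4 Jordan blocks for λ = 1.
Step 2 — from the minimal polynomial, the factor (x − 1)^2 tells us the largest block for λ = 1 has size 2.
Step 3 — with total size 5, 4 blocks, and largest block 2, the block sizes (in nonincreasing order) are [2, 1, 1, 1].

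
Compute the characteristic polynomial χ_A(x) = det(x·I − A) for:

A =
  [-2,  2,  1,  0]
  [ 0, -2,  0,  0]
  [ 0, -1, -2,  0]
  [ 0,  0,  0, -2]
x^4 + 8*x^3 + 24*x^2 + 32*x + 16

Expanding det(x·I − A) (e.g. by cofactor expansion or by noting that A is similar to its Jordan form J, which has the same characteristic polynomial as A) gives
  χ_A(x) = x^4 + 8*x^3 + 24*x^2 + 32*x + 16
which factors as (x + 2)^4. The eigenvalues (with algebraic multiplicities) are λ = -2 with multiplicity 4.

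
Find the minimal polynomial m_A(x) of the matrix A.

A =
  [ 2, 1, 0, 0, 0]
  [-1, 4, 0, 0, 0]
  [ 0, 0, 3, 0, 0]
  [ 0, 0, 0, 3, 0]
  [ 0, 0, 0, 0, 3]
x^2 - 6*x + 9

The characteristic polynomial is χ_A(x) = (x - 3)^5, so the eigenvalues are known. The minimal polynomial is
  m_A(x) = Π_λ (x − λ)^{k_λ}
where k_λ is the size of the *largest* Jordan block for λ (equivalently, the smallest k with (A − λI)^k v = 0 for every generalised eigenvector v of λ).

  λ = 3: largest Jordan block has size 2, contributing (x − 3)^2

So m_A(x) = (x - 3)^2 = x^2 - 6*x + 9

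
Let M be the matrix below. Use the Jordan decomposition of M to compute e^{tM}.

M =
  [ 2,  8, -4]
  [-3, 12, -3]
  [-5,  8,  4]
e^{tM} =
  [6*t^2*exp(6*t) - 4*t*exp(6*t) + exp(6*t), -8*t^2*exp(6*t) + 8*t*exp(6*t), -4*t*exp(6*t)]
  [9*t^2*exp(6*t)/2 - 3*t*exp(6*t), -6*t^2*exp(6*t) + 6*t*exp(6*t) + exp(6*t), -3*t*exp(6*t)]
  [3*t^2*exp(6*t) - 5*t*exp(6*t), -4*t^2*exp(6*t) + 8*t*exp(6*t), -2*t*exp(6*t) + exp(6*t)]

Strategy: write M = P · J · P⁻¹ where J is a Jordan canonical form, so e^{tM} = P · e^{tJ} · P⁻¹, and e^{tJ} can be computed block-by-block.

M has Jordan form
J =
  [6, 1, 0]
  [0, 6, 1]
  [0, 0, 6]
(up to reordering of blocks).

Per-block formulas:
  For a 3×3 Jordan block J_3(6): exp(t · J_3(6)) = e^(6t)·(I + t·N + (t^2/2)·N^2), where N is the 3×3 nilpotent shift.

After assembling e^{tJ} and conjugating by P, we get:

e^{tM} =
  [6*t^2*exp(6*t) - 4*t*exp(6*t) + exp(6*t), -8*t^2*exp(6*t) + 8*t*exp(6*t), -4*t*exp(6*t)]
  [9*t^2*exp(6*t)/2 - 3*t*exp(6*t), -6*t^2*exp(6*t) + 6*t*exp(6*t) + exp(6*t), -3*t*exp(6*t)]
  [3*t^2*exp(6*t) - 5*t*exp(6*t), -4*t^2*exp(6*t) + 8*t*exp(6*t), -2*t*exp(6*t) + exp(6*t)]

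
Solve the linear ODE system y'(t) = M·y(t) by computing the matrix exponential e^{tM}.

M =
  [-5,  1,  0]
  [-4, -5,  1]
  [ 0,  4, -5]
e^{tM} =
  [-2*t^2*exp(-5*t) + exp(-5*t), t*exp(-5*t), t^2*exp(-5*t)/2]
  [-4*t*exp(-5*t), exp(-5*t), t*exp(-5*t)]
  [-8*t^2*exp(-5*t), 4*t*exp(-5*t), 2*t^2*exp(-5*t) + exp(-5*t)]

Strategy: write M = P · J · P⁻¹ where J is a Jordan canonical form, so e^{tM} = P · e^{tJ} · P⁻¹, and e^{tJ} can be computed block-by-block.

M has Jordan form
J =
  [-5,  1,  0]
  [ 0, -5,  1]
  [ 0,  0, -5]
(up to reordering of blocks).

Per-block formulas:
  For a 3×3 Jordan block J_3(-5): exp(t · J_3(-5)) = e^(-5t)·(I + t·N + (t^2/2)·N^2), where N is the 3×3 nilpotent shift.

After assembling e^{tJ} and conjugating by P, we get:

e^{tM} =
  [-2*t^2*exp(-5*t) + exp(-5*t), t*exp(-5*t), t^2*exp(-5*t)/2]
  [-4*t*exp(-5*t), exp(-5*t), t*exp(-5*t)]
  [-8*t^2*exp(-5*t), 4*t*exp(-5*t), 2*t^2*exp(-5*t) + exp(-5*t)]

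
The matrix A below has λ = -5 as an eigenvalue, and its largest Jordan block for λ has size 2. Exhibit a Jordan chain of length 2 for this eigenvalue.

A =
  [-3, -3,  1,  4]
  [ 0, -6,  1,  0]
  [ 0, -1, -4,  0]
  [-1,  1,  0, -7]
A Jordan chain for λ = -5 of length 2:
v_1 = (2, 0, 0, -1)ᵀ
v_2 = (1, 0, 0, 0)ᵀ

Let N = A − (-5)·I. We want v_2 with N^2 v_2 = 0 but N^1 v_2 ≠ 0; then v_{j-1} := N · v_j for j = 2, …, 2.

Pick v_2 = (1, 0, 0, 0)ᵀ.
Then v_1 = N · v_2 = (2, 0, 0, -1)ᵀ.

Sanity check: (A − (-5)·I) v_1 = (0, 0, 0, 0)ᵀ = 0. ✓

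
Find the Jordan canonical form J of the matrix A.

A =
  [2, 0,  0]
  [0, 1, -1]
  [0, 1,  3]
J_2(2) ⊕ J_1(2)

The characteristic polynomial is
  det(x·I − A) = x^3 - 6*x^2 + 12*x - 8 = (x - 2)^3

Eigenvalues and multiplicities (the geometric multiplicity of λ is n − rank(A − λI), which equals the number of Jordan blocks for λ):
  λ = 2: algebraic multiplicity = 3, geometric multiplicity = 2

Determining the block sizes for each eigenvalue:
  λ = 2: 2 blocks summing to 3 forces exactly one block of size 2 and the rest size 1 → block sizes [2, 1]

Assembling the blocks gives a Jordan form
J =
  [2, 1, 0]
  [0, 2, 0]
  [0, 0, 2]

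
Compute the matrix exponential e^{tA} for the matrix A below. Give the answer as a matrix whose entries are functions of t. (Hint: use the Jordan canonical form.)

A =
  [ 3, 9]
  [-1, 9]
e^{tA} =
  [-3*t*exp(6*t) + exp(6*t), 9*t*exp(6*t)]
  [-t*exp(6*t), 3*t*exp(6*t) + exp(6*t)]

Strategy: write A = P · J · P⁻¹ where J is a Jordan canonical form, so e^{tA} = P · e^{tJ} · P⁻¹, and e^{tJ} can be computed block-by-block.

A has Jordan form
J =
  [6, 1]
  [0, 6]
(up to reordering of blocks).

Per-block formulas:
  For a 2×2 Jordan block J_2(6): exp(t · J_2(6)) = e^(6t)·(I + t·N), where N is the 2×2 nilpotent shift.

After assembling e^{tJ} and conjugating by P, we get:

e^{tA} =
  [-3*t*exp(6*t) + exp(6*t), 9*t*exp(6*t)]
  [-t*exp(6*t), 3*t*exp(6*t) + exp(6*t)]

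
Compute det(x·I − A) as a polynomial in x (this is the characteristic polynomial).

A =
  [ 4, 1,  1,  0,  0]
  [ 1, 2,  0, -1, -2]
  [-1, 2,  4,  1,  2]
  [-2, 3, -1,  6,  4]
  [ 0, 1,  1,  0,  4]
x^5 - 20*x^4 + 160*x^3 - 640*x^2 + 1280*x - 1024

Expanding det(x·I − A) (e.g. by cofactor expansion or by noting that A is similar to its Jordan form J, which has the same characteristic polynomial as A) gives
  χ_A(x) = x^5 - 20*x^4 + 160*x^3 - 640*x^2 + 1280*x - 1024
which factors as (x - 4)^5. The eigenvalues (with algebraic multiplicities) are λ = 4 with multiplicity 5.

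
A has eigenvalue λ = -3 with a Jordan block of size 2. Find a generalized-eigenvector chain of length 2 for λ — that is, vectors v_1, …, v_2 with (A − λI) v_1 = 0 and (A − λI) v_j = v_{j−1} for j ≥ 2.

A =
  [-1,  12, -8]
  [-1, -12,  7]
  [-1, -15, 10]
A Jordan chain for λ = -3 of length 2:
v_1 = (2, -1, -1)ᵀ
v_2 = (1, 0, 0)ᵀ

Let N = A − (-3)·I. We want v_2 with N^2 v_2 = 0 but N^1 v_2 ≠ 0; then v_{j-1} := N · v_j for j = 2, …, 2.

Pick v_2 = (1, 0, 0)ᵀ.
Then v_1 = N · v_2 = (2, -1, -1)ᵀ.

Sanity check: (A − (-3)·I) v_1 = (0, 0, 0)ᵀ = 0. ✓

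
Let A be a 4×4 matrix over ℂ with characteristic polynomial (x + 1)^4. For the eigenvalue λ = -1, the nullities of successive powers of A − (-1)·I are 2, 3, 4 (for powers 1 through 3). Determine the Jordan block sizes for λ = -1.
Block sizes for λ = -1: [3, 1]

From the dimensions of kernels of powers, the number of Jordan blocks of size at least j is d_j − d_{j−1} where d_j = dim ker(N^j) (with d_0 = 0). Computing the differences gives [2, 1, 1].
The number of blocks of size exactly k is (#blocks of size ≥ k) − (#blocks of size ≥ k + 1), so the partition is: 1 block(s) of size 1, 1 block(s) of size 3.
In nonincreasing order the block sizes are [3, 1].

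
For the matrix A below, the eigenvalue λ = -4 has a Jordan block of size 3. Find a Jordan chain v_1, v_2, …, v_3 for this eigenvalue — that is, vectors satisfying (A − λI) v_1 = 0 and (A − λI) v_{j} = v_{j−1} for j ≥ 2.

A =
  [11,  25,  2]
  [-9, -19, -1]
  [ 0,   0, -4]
A Jordan chain for λ = -4 of length 3:
v_1 = (5, -3, 0)ᵀ
v_2 = (2, -1, 0)ᵀ
v_3 = (0, 0, 1)ᵀ

Let N = A − (-4)·I. We want v_3 with N^3 v_3 = 0 but N^2 v_3 ≠ 0; then v_{j-1} := N · v_j for j = 3, …, 2.

Pick v_3 = (0, 0, 1)ᵀ.
Then v_2 = N · v_3 = (2, -1, 0)ᵀ.
Then v_1 = N · v_2 = (5, -3, 0)ᵀ.

Sanity check: (A − (-4)·I) v_1 = (0, 0, 0)ᵀ = 0. ✓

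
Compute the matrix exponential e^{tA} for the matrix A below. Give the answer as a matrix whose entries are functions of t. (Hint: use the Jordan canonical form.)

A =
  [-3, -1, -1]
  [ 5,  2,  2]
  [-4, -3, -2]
e^{tA} =
  [3*t^2*exp(-t)/2 - 2*t*exp(-t) + exp(-t), t^2*exp(-t) - t*exp(-t), t^2*exp(-t)/2 - t*exp(-t)]
  [-3*t^2*exp(-t)/2 + 5*t*exp(-t), -t^2*exp(-t) + 3*t*exp(-t) + exp(-t), -t^2*exp(-t)/2 + 2*t*exp(-t)]
  [-3*t^2*exp(-t)/2 - 4*t*exp(-t), -t^2*exp(-t) - 3*t*exp(-t), -t^2*exp(-t)/2 - t*exp(-t) + exp(-t)]

Strategy: write A = P · J · P⁻¹ where J is a Jordan canonical form, so e^{tA} = P · e^{tJ} · P⁻¹, and e^{tJ} can be computed block-by-block.

A has Jordan form
J =
  [-1,  1,  0]
  [ 0, -1,  1]
  [ 0,  0, -1]
(up to reordering of blocks).

Per-block formulas:
  For a 3×3 Jordan block J_3(-1): exp(t · J_3(-1)) = e^(-1t)·(I + t·N + (t^2/2)·N^2), where N is the 3×3 nilpotent shift.

After assembling e^{tJ} and conjugating by P, we get:

e^{tA} =
  [3*t^2*exp(-t)/2 - 2*t*exp(-t) + exp(-t), t^2*exp(-t) - t*exp(-t), t^2*exp(-t)/2 - t*exp(-t)]
  [-3*t^2*exp(-t)/2 + 5*t*exp(-t), -t^2*exp(-t) + 3*t*exp(-t) + exp(-t), -t^2*exp(-t)/2 + 2*t*exp(-t)]
  [-3*t^2*exp(-t)/2 - 4*t*exp(-t), -t^2*exp(-t) - 3*t*exp(-t), -t^2*exp(-t)/2 - t*exp(-t) + exp(-t)]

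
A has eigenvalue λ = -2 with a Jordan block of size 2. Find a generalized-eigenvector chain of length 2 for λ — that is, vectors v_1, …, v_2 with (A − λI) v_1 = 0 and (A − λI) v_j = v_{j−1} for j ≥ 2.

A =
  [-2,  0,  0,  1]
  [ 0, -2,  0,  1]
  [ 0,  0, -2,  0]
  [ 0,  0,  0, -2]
A Jordan chain for λ = -2 of length 2:
v_1 = (1, 1, 0, 0)ᵀ
v_2 = (0, 0, 0, 1)ᵀ

Let N = A − (-2)·I. We want v_2 with N^2 v_2 = 0 but N^1 v_2 ≠ 0; then v_{j-1} := N · v_j for j = 2, …, 2.

Pick v_2 = (0, 0, 0, 1)ᵀ.
Then v_1 = N · v_2 = (1, 1, 0, 0)ᵀ.

Sanity check: (A − (-2)·I) v_1 = (0, 0, 0, 0)ᵀ = 0. ✓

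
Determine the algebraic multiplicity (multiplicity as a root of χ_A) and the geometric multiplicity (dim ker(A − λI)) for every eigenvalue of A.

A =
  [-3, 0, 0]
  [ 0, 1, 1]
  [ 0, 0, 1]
λ = -3: alg = 1, geom = 1; λ = 1: alg = 2, geom = 1

Step 1 — factor the characteristic polynomial to read off the algebraic multiplicities:
  χ_A(x) = (x - 1)^2*(x + 3)

Step 2 — compute geometric multiplicities via the rank-nullity identity g(λ) = n − rank(A − λI):
  rank(A − (-3)·I) = 2, so dim ker(A − (-3)·I) = n − 2 = 1
  rank(A − (1)·I) = 2, so dim ker(A − (1)·I) = n − 2 = 1

Summary:
  λ = -3: algebraic multiplicity = 1, geometric multiplicity = 1
  λ = 1: algebraic multiplicity = 2, geometric multiplicity = 1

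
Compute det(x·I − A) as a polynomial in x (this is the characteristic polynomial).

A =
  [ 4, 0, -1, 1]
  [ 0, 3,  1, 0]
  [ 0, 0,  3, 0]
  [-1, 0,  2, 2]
x^4 - 12*x^3 + 54*x^2 - 108*x + 81

Expanding det(x·I − A) (e.g. by cofactor expansion or by noting that A is similar to its Jordan form J, which has the same characteristic polynomial as A) gives
  χ_A(x) = x^4 - 12*x^3 + 54*x^2 - 108*x + 81
which factors as (x - 3)^4. The eigenvalues (with algebraic multiplicities) are λ = 3 with multiplicity 4.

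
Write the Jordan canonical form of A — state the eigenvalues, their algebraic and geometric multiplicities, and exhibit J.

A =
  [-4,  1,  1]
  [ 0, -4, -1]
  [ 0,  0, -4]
J_3(-4)

The characteristic polynomial is
  det(x·I − A) = x^3 + 12*x^2 + 48*x + 64 = (x + 4)^3

Eigenvalues and multiplicities (the geometric multiplicity of λ is n − rank(A − λI), which equals the number of Jordan blocks for λ):
  λ = -4: algebraic multiplicity = 3, geometric multiplicity = 1

Determining the block sizes for each eigenvalue:
  λ = -4: one block (gm = 1), so the single block has size am = 3 → block sizes [3]

Assembling the blocks gives a Jordan form
J =
  [-4,  1,  0]
  [ 0, -4,  1]
  [ 0,  0, -4]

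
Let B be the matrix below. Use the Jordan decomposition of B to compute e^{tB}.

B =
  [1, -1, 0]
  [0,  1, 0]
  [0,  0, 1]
e^{tB} =
  [exp(t), -t*exp(t), 0]
  [0, exp(t), 0]
  [0, 0, exp(t)]

Strategy: write B = P · J · P⁻¹ where J is a Jordan canonical form, so e^{tB} = P · e^{tJ} · P⁻¹, and e^{tJ} can be computed block-by-block.

B has Jordan form
J =
  [1, 1, 0]
  [0, 1, 0]
  [0, 0, 1]
(up to reordering of blocks).

Per-block formulas:
  For a 1×1 block at λ = 1: exp(t · [1]) = [e^(1t)].
  For a 2×2 Jordan block J_2(1): exp(t · J_2(1)) = e^(1t)·(I + t·N), where N is the 2×2 nilpotent shift.

After assembling e^{tJ} and conjugating by P, we get:

e^{tB} =
  [exp(t), -t*exp(t), 0]
  [0, exp(t), 0]
  [0, 0, exp(t)]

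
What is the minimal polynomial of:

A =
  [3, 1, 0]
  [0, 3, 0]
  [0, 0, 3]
x^2 - 6*x + 9

The characteristic polynomial is χ_A(x) = (x - 3)^3, so the eigenvalues are known. The minimal polynomial is
  m_A(x) = Π_λ (x − λ)^{k_λ}
where k_λ is the size of the *largest* Jordan block for λ (equivalently, the smallest k with (A − λI)^k v = 0 for every generalised eigenvector v of λ).

  λ = 3: largest Jordan block has size 2, contributing (x − 3)^2

So m_A(x) = (x - 3)^2 = x^2 - 6*x + 9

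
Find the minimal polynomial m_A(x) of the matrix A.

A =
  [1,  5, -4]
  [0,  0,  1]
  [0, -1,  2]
x^3 - 3*x^2 + 3*x - 1

The characteristic polynomial is χ_A(x) = (x - 1)^3, so the eigenvalues are known. The minimal polynomial is
  m_A(x) = Π_λ (x − λ)^{k_λ}
where k_λ is the size of the *largest* Jordan block for λ (equivalently, the smallest k with (A − λI)^k v = 0 for every generalised eigenvector v of λ).

  λ = 1: largest Jordan block has size 3, contributing (x − 1)^3

So m_A(x) = (x - 1)^3 = x^3 - 3*x^2 + 3*x - 1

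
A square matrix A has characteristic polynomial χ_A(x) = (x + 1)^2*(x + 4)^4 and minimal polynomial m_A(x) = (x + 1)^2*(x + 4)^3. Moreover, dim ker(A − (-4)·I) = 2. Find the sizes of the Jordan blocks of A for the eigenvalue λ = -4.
Block sizes for λ = -4: [3, 1]

Step 1 — from the characteristic polynomial, algebraic multiplicity of λ = -4 is 4. From dim ker(A − (-4)·I) = 2, there are exactly 2 Jordan blocks for λ = -4.
Step 2 — from the minimal polynomial, the factor (x + 4)^3 tells us the largest block for λ = -4 has size 3.
Step 3 — with total size 4, 2 blocks, and largest block 3, the block sizes (in nonincreasing order) are [3, 1].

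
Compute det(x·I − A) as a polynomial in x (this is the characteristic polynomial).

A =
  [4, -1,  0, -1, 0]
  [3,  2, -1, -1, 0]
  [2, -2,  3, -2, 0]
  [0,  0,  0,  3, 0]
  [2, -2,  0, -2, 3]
x^5 - 15*x^4 + 90*x^3 - 270*x^2 + 405*x - 243

Expanding det(x·I − A) (e.g. by cofactor expansion or by noting that A is similar to its Jordan form J, which has the same characteristic polynomial as A) gives
  χ_A(x) = x^5 - 15*x^4 + 90*x^3 - 270*x^2 + 405*x - 243
which factors as (x - 3)^5. The eigenvalues (with algebraic multiplicities) are λ = 3 with multiplicity 5.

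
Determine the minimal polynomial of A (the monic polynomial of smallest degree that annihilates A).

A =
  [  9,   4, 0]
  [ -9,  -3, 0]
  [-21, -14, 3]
x^2 - 6*x + 9

The characteristic polynomial is χ_A(x) = (x - 3)^3, so the eigenvalues are known. The minimal polynomial is
  m_A(x) = Π_λ (x − λ)^{k_λ}
where k_λ is the size of the *largest* Jordan block for λ (equivalently, the smallest k with (A − λI)^k v = 0 for every generalised eigenvector v of λ).

  λ = 3: largest Jordan block has size 2, contributing (x − 3)^2

So m_A(x) = (x - 3)^2 = x^2 - 6*x + 9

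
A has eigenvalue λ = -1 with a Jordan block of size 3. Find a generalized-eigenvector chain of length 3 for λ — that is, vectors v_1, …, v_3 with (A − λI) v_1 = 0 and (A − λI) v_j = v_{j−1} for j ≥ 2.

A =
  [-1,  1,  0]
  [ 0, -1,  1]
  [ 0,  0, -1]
A Jordan chain for λ = -1 of length 3:
v_1 = (1, 0, 0)ᵀ
v_2 = (0, 1, 0)ᵀ
v_3 = (0, 0, 1)ᵀ

Let N = A − (-1)·I. We want v_3 with N^3 v_3 = 0 but N^2 v_3 ≠ 0; then v_{j-1} := N · v_j for j = 3, …, 2.

Pick v_3 = (0, 0, 1)ᵀ.
Then v_2 = N · v_3 = (0, 1, 0)ᵀ.
Then v_1 = N · v_2 = (1, 0, 0)ᵀ.

Sanity check: (A − (-1)·I) v_1 = (0, 0, 0)ᵀ = 0. ✓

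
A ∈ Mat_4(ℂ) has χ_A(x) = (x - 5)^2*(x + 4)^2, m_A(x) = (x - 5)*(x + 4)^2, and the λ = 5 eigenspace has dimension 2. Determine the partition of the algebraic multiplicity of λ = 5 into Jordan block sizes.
Block sizes for λ = 5: [1, 1]

Step 1 — from the characteristic polynomial, algebraic multiplicity of λ = 5 is 2. From dim ker(A − (5)·I) = 2, there are exactly 2 Jordan blocks for λ = 5.
Step 2 — from the minimal polynomial, the factor (x − 5) tells us the largest block for λ = 5 has size 1.
Step 3 — with total size 2, 2 blocks, and largest block 1, the block sizes (in nonincreasing order) are [1, 1].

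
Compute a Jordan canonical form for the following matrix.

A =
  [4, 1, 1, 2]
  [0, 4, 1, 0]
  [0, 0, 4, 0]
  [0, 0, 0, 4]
J_3(4) ⊕ J_1(4)

The characteristic polynomial is
  det(x·I − A) = x^4 - 16*x^3 + 96*x^2 - 256*x + 256 = (x - 4)^4

Eigenvalues and multiplicities (the geometric multiplicity of λ is n − rank(A − λI), which equals the number of Jordan blocks for λ):
  λ = 4: algebraic multiplicity = 4, geometric multiplicity = 2

Determining the block sizes for each eigenvalue:
  λ = 4: with am = 4 and gm = 2, the partition is not yet determined (e.g. several partitions of 4 into 2 parts exist). Let N = A − (4)·I. Computing rank(N^1) = 2, rank(N^2) = 1, rank(N^3) = 0; the number of blocks of size ≥ j is rank(N^{j−1}) − rank(N^j), giving [2, 1, 1]. So we have 1 block(s) of size 3, 1 block(s) of size 1 → block sizes [3, 1]

Assembling the blocks gives a Jordan form
J =
  [4, 1, 0, 0]
  [0, 4, 1, 0]
  [0, 0, 4, 0]
  [0, 0, 0, 4]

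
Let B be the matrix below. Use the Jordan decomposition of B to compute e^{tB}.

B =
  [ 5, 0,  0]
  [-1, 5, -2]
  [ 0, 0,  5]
e^{tB} =
  [exp(5*t), 0, 0]
  [-t*exp(5*t), exp(5*t), -2*t*exp(5*t)]
  [0, 0, exp(5*t)]

Strategy: write B = P · J · P⁻¹ where J is a Jordan canonical form, so e^{tB} = P · e^{tJ} · P⁻¹, and e^{tJ} can be computed block-by-block.

B has Jordan form
J =
  [5, 1, 0]
  [0, 5, 0]
  [0, 0, 5]
(up to reordering of blocks).

Per-block formulas:
  For a 2×2 Jordan block J_2(5): exp(t · J_2(5)) = e^(5t)·(I + t·N), where N is the 2×2 nilpotent shift.
  For a 1×1 block at λ = 5: exp(t · [5]) = [e^(5t)].

After assembling e^{tJ} and conjugating by P, we get:

e^{tB} =
  [exp(5*t), 0, 0]
  [-t*exp(5*t), exp(5*t), -2*t*exp(5*t)]
  [0, 0, exp(5*t)]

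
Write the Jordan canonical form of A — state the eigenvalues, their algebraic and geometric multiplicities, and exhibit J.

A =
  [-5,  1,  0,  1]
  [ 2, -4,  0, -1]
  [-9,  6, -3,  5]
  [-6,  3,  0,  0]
J_2(-3) ⊕ J_2(-3)

The characteristic polynomial is
  det(x·I − A) = x^4 + 12*x^3 + 54*x^2 + 108*x + 81 = (x + 3)^4

Eigenvalues and multiplicities (the geometric multiplicity of λ is n − rank(A − λI), which equals the number of Jordan blocks for λ):
  λ = -3: algebraic multiplicity = 4, geometric multiplicity = 2

Determining the block sizes for each eigenvalue:
  λ = -3: with am = 4 and gm = 2, the partition is not yet determined (e.g. several partitions of 4 into 2 parts exist). Let N = A − (-3)·I. Computing rank(N^1) = 2, rank(N^2) = 0; the number of blocks of size ≥ j is rank(N^{j−1}) − rank(N^j), giving [2, 2]. So we have 2 block(s) of size 2 → block sizes [2, 2]

Assembling the blocks gives a Jordan form
J =
  [-3,  1,  0,  0]
  [ 0, -3,  0,  0]
  [ 0,  0, -3,  1]
  [ 0,  0,  0, -3]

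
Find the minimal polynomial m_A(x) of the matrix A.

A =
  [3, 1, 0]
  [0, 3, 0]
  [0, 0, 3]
x^2 - 6*x + 9

The characteristic polynomial is χ_A(x) = (x - 3)^3, so the eigenvalues are known. The minimal polynomial is
  m_A(x) = Π_λ (x − λ)^{k_λ}
where k_λ is the size of the *largest* Jordan block for λ (equivalently, the smallest k with (A − λI)^k v = 0 for every generalised eigenvector v of λ).

  λ = 3: largest Jordan block has size 2, contributing (x − 3)^2

So m_A(x) = (x - 3)^2 = x^2 - 6*x + 9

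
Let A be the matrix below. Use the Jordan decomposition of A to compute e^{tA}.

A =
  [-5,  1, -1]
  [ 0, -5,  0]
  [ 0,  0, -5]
e^{tA} =
  [exp(-5*t), t*exp(-5*t), -t*exp(-5*t)]
  [0, exp(-5*t), 0]
  [0, 0, exp(-5*t)]

Strategy: write A = P · J · P⁻¹ where J is a Jordan canonical form, so e^{tA} = P · e^{tJ} · P⁻¹, and e^{tJ} can be computed block-by-block.

A has Jordan form
J =
  [-5,  1,  0]
  [ 0, -5,  0]
  [ 0,  0, -5]
(up to reordering of blocks).

Per-block formulas:
  For a 2×2 Jordan block J_2(-5): exp(t · J_2(-5)) = e^(-5t)·(I + t·N), where N is the 2×2 nilpotent shift.
  For a 1×1 block at λ = -5: exp(t · [-5]) = [e^(-5t)].

After assembling e^{tJ} and conjugating by P, we get:

e^{tA} =
  [exp(-5*t), t*exp(-5*t), -t*exp(-5*t)]
  [0, exp(-5*t), 0]
  [0, 0, exp(-5*t)]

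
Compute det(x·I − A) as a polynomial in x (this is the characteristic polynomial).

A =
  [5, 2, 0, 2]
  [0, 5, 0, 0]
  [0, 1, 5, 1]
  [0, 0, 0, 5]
x^4 - 20*x^3 + 150*x^2 - 500*x + 625

Expanding det(x·I − A) (e.g. by cofactor expansion or by noting that A is similar to its Jordan form J, which has the same characteristic polynomial as A) gives
  χ_A(x) = x^4 - 20*x^3 + 150*x^2 - 500*x + 625
which factors as (x - 5)^4. The eigenvalues (with algebraic multiplicities) are λ = 5 with multiplicity 4.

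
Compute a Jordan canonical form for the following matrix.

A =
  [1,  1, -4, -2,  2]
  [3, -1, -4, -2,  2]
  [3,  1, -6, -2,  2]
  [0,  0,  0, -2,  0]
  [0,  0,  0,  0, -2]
J_2(-2) ⊕ J_1(-2) ⊕ J_1(-2) ⊕ J_1(-2)

The characteristic polynomial is
  det(x·I − A) = x^5 + 10*x^4 + 40*x^3 + 80*x^2 + 80*x + 32 = (x + 2)^5

Eigenvalues and multiplicities (the geometric multiplicity of λ is n − rank(A − λI), which equals the number of Jordan blocks for λ):
  λ = -2: algebraic multiplicity = 5, geometric multiplicity = 4

Determining the block sizes for each eigenvalue:
  λ = -2: 4 blocks summing to 5 forces exactly one block of size 2 and the rest size 1 → block sizes [2, 1, 1, 1]

Assembling the blocks gives a Jordan form
J =
  [-2,  1,  0,  0,  0]
  [ 0, -2,  0,  0,  0]
  [ 0,  0, -2,  0,  0]
  [ 0,  0,  0, -2,  0]
  [ 0,  0,  0,  0, -2]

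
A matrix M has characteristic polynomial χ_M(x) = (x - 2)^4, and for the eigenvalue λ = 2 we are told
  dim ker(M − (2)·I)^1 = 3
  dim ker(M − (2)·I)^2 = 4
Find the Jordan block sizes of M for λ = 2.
Block sizes for λ = 2: [2, 1, 1]

From the dimensions of kernels of powers, the number of Jordan blocks of size at least j is d_j − d_{j−1} where d_j = dim ker(N^j) (with d_0 = 0). Computing the differences gives [3, 1].
The number of blocks of size exactly k is (#blocks of size ≥ k) − (#blocks of size ≥ k + 1), so the partition is: 2 block(s) of size 1, 1 block(s) of size 2.
In nonincreasing order the block sizes are [2, 1, 1].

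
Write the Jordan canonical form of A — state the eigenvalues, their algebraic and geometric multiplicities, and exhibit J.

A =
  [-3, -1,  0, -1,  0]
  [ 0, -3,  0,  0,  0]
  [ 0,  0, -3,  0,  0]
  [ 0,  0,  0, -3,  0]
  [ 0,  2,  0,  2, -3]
J_2(-3) ⊕ J_1(-3) ⊕ J_1(-3) ⊕ J_1(-3)

The characteristic polynomial is
  det(x·I − A) = x^5 + 15*x^4 + 90*x^3 + 270*x^2 + 405*x + 243 = (x + 3)^5

Eigenvalues and multiplicities (the geometric multiplicity of λ is n − rank(A − λI), which equals the number of Jordan blocks for λ):
  λ = -3: algebraic multiplicity = 5, geometric multiplicity = 4

Determining the block sizes for each eigenvalue:
  λ = -3: 4 blocks summing to 5 forces exactly one block of size 2 and the rest size 1 → block sizes [2, 1, 1, 1]

Assembling the blocks gives a Jordan form
J =
  [-3,  1,  0,  0,  0]
  [ 0, -3,  0,  0,  0]
  [ 0,  0, -3,  0,  0]
  [ 0,  0,  0, -3,  0]
  [ 0,  0,  0,  0, -3]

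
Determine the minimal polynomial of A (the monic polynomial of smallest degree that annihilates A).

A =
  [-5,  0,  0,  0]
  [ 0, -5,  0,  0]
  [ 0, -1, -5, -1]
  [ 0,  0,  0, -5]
x^2 + 10*x + 25

The characteristic polynomial is χ_A(x) = (x + 5)^4, so the eigenvalues are known. The minimal polynomial is
  m_A(x) = Π_λ (x − λ)^{k_λ}
where k_λ is the size of the *largest* Jordan block for λ (equivalently, the smallest k with (A − λI)^k v = 0 for every generalised eigenvector v of λ).

  λ = -5: largest Jordan block has size 2, contributing (x + 5)^2

So m_A(x) = (x + 5)^2 = x^2 + 10*x + 25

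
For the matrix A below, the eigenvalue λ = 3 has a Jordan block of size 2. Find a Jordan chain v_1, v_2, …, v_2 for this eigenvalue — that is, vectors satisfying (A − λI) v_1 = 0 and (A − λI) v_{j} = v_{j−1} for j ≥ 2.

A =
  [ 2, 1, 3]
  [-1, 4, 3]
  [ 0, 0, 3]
A Jordan chain for λ = 3 of length 2:
v_1 = (-1, -1, 0)ᵀ
v_2 = (1, 0, 0)ᵀ

Let N = A − (3)·I. We want v_2 with N^2 v_2 = 0 but N^1 v_2 ≠ 0; then v_{j-1} := N · v_j for j = 2, …, 2.

Pick v_2 = (1, 0, 0)ᵀ.
Then v_1 = N · v_2 = (-1, -1, 0)ᵀ.

Sanity check: (A − (3)·I) v_1 = (0, 0, 0)ᵀ = 0. ✓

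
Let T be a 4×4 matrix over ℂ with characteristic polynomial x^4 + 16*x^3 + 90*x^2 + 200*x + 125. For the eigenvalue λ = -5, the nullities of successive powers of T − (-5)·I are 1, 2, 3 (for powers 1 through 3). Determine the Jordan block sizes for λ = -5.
Block sizes for λ = -5: [3]

From the dimensions of kernels of powers, the number of Jordan blocks of size at least j is d_j − d_{j−1} where d_j = dim ker(N^j) (with d_0 = 0). Computing the differences gives [1, 1, 1].
The number of blocks of size exactly k is (#blocks of size ≥ k) − (#blocks of size ≥ k + 1), so the partition is: 1 block(s) of size 3.
In nonincreasing order the block sizes are [3].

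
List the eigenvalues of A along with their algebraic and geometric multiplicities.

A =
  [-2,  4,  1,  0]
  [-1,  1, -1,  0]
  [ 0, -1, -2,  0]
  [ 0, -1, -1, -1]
λ = -1: alg = 4, geom = 2

Step 1 — factor the characteristic polynomial to read off the algebraic multiplicities:
  χ_A(x) = (x + 1)^4

Step 2 — compute geometric multiplicities via the rank-nullity identity g(λ) = n − rank(A − λI):
  rank(A − (-1)·I) = 2, so dim ker(A − (-1)·I) = n − 2 = 2

Summary:
  λ = -1: algebraic multiplicity = 4, geometric multiplicity = 2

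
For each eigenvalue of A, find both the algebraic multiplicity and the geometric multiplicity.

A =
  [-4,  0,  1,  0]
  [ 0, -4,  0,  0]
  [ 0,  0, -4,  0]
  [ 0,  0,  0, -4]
λ = -4: alg = 4, geom = 3

Step 1 — factor the characteristic polynomial to read off the algebraic multiplicities:
  χ_A(x) = (x + 4)^4

Step 2 — compute geometric multiplicities via the rank-nullity identity g(λ) = n − rank(A − λI):
  rank(A − (-4)·I) = 1, so dim ker(A − (-4)·I) = n − 1 = 3

Summary:
  λ = -4: algebraic multiplicity = 4, geometric multiplicity = 3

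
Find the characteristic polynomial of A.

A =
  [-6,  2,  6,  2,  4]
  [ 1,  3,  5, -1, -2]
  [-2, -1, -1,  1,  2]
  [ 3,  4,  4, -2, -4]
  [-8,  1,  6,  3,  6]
x^5

Expanding det(x·I − A) (e.g. by cofactor expansion or by noting that A is similar to its Jordan form J, which has the same characteristic polynomial as A) gives
  χ_A(x) = x^5
which factors as x^5. The eigenvalues (with algebraic multiplicities) are λ = 0 with multiplicity 5.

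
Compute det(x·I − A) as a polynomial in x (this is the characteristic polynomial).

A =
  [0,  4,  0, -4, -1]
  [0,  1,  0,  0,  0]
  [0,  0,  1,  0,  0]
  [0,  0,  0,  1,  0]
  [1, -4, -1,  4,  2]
x^5 - 5*x^4 + 10*x^3 - 10*x^2 + 5*x - 1

Expanding det(x·I − A) (e.g. by cofactor expansion or by noting that A is similar to its Jordan form J, which has the same characteristic polynomial as A) gives
  χ_A(x) = x^5 - 5*x^4 + 10*x^3 - 10*x^2 + 5*x - 1
which factors as (x - 1)^5. The eigenvalues (with algebraic multiplicities) are λ = 1 with multiplicity 5.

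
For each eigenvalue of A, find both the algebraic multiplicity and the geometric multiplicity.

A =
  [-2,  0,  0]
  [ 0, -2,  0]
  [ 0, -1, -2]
λ = -2: alg = 3, geom = 2

Step 1 — factor the characteristic polynomial to read off the algebraic multiplicities:
  χ_A(x) = (x + 2)^3

Step 2 — compute geometric multiplicities via the rank-nullity identity g(λ) = n − rank(A − λI):
  rank(A − (-2)·I) = 1, so dim ker(A − (-2)·I) = n − 1 = 2

Summary:
  λ = -2: algebraic multiplicity = 3, geometric multiplicity = 2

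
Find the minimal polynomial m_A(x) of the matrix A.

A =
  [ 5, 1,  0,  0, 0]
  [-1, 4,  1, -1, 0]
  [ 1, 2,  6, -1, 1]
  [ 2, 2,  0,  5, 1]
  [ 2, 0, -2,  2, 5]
x^3 - 15*x^2 + 75*x - 125

The characteristic polynomial is χ_A(x) = (x - 5)^5, so the eigenvalues are known. The minimal polynomial is
  m_A(x) = Π_λ (x − λ)^{k_λ}
where k_λ is the size of the *largest* Jordan block for λ (equivalently, the smallest k with (A − λI)^k v = 0 for every generalised eigenvector v of λ).

  λ = 5: largest Jordan block has size 3, contributing (x − 5)^3

So m_A(x) = (x - 5)^3 = x^3 - 15*x^2 + 75*x - 125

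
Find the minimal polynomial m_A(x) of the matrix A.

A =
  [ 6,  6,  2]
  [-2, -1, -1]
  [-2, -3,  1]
x^2 - 4*x + 4

The characteristic polynomial is χ_A(x) = (x - 2)^3, so the eigenvalues are known. The minimal polynomial is
  m_A(x) = Π_λ (x − λ)^{k_λ}
where k_λ is the size of the *largest* Jordan block for λ (equivalently, the smallest k with (A − λI)^k v = 0 for every generalised eigenvector v of λ).

  λ = 2: largest Jordan block has size 2, contributing (x − 2)^2

So m_A(x) = (x - 2)^2 = x^2 - 4*x + 4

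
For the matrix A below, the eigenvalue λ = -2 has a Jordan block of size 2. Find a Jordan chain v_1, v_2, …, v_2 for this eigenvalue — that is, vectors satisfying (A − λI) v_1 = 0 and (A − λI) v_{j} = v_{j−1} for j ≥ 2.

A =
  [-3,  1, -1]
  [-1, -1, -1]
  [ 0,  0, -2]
A Jordan chain for λ = -2 of length 2:
v_1 = (-1, -1, 0)ᵀ
v_2 = (1, 0, 0)ᵀ

Let N = A − (-2)·I. We want v_2 with N^2 v_2 = 0 but N^1 v_2 ≠ 0; then v_{j-1} := N · v_j for j = 2, …, 2.

Pick v_2 = (1, 0, 0)ᵀ.
Then v_1 = N · v_2 = (-1, -1, 0)ᵀ.

Sanity check: (A − (-2)·I) v_1 = (0, 0, 0)ᵀ = 0. ✓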